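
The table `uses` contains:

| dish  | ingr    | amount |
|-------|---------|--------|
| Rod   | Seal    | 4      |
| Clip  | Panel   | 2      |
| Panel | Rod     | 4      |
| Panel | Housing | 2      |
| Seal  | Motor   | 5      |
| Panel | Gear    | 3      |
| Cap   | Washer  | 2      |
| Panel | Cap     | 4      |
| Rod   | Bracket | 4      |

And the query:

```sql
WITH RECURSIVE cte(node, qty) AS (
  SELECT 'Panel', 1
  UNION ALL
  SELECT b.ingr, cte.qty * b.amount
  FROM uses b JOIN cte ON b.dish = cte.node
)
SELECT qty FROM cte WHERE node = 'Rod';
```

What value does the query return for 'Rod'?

4

Base: (Panel, qty=1).
Iteration 1: components of {Panel} -> Cap = 1*4 = 4, Gear = 1*3 = 3, Housing = 1*2 = 2, Rod = 1*4 = 4.
Iteration 2: components of {Cap,Gear,Housing,Rod} -> Bracket = 4*4 = 16, Seal = 4*4 = 16, Washer = 4*2 = 8.
Iteration 3: components of {Bracket,Seal,Washer} -> Motor = 16*5 = 80.
Iteration 4: no further components; recursion stops.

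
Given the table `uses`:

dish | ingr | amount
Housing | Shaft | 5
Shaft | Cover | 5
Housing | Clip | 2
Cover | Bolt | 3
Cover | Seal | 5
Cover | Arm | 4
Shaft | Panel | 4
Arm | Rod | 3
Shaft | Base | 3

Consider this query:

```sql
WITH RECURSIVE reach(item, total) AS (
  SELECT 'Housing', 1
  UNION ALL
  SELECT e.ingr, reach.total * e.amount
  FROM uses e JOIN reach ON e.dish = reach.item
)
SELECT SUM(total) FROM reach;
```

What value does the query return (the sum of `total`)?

668

Base: (Housing, total=1).
Iteration 1: components of {Housing} -> Clip = 1*2 = 2, Shaft = 1*5 = 5.
Iteration 2: components of {Clip,Shaft} -> Base = 5*3 = 15, Cover = 5*5 = 25, Panel = 5*4 = 20.
Iteration 3: components of {Base,Cover,Panel} -> Arm = 25*4 = 100, Bolt = 25*3 = 75, Seal = 25*5 = 125.
Iteration 4: components of {Arm,Bolt,Seal} -> Rod = 100*3 = 300.
Iteration 5: no further components; recursion stops.
SUM(total) = 1 + 5 + 2 + 25 + 20 + 15 + 75 + 125 + 100 + 300 = 668.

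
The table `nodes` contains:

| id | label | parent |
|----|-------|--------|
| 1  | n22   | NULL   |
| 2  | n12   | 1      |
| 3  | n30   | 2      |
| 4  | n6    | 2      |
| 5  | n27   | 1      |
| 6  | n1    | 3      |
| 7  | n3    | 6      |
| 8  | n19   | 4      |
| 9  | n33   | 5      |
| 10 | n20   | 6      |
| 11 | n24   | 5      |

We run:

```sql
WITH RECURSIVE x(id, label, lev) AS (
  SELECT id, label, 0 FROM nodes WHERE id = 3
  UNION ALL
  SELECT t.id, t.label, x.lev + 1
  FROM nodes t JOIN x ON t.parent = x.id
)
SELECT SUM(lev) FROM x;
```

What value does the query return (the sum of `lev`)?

5

Base: id=3 (n30) at lev 0.
Iteration 1: rows with parent in {3} -> n1 (id 6, lev 1).
Iteration 2: rows with parent in {6} -> n3 (id 7, lev 2), n20 (id 10, lev 2).
Iteration 3: no rows with parent in {7,10}; recursion stops.
SUM(lev) = 0 + 1 + 2 + 2 = 5.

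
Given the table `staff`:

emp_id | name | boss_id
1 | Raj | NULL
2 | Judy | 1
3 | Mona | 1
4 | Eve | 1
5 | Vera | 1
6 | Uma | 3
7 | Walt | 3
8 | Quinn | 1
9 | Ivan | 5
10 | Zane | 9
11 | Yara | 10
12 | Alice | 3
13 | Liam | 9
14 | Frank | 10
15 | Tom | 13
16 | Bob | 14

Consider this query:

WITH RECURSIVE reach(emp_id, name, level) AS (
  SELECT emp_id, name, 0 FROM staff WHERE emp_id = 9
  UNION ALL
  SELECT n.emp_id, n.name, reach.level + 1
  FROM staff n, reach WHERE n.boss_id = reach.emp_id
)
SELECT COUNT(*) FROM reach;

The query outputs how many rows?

Base: emp_id=9 (Ivan) at level 0.
Iteration 1: rows with boss_id in {9} -> Zane (id 10, level 1), Liam (id 13, level 1).
Iteration 2: rows with boss_id in {10,13} -> Yara (id 11, level 2), Frank (id 14, level 2), Tom (id 15, level 2).
Iteration 3: rows with boss_id in {11,14,15} -> Bob (id 16, level 3).
Iteration 4: no rows with boss_id in {16}; recursion stops.
Total rows emitted: 7.

7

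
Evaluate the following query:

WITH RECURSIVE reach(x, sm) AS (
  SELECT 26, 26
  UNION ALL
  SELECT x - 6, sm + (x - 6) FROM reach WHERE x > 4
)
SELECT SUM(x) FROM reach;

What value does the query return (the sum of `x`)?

70

Base: x=26, sm=26.
Iteration 1: 26 > 4 holds -> x = 26 - 6 = 20, sm = 26 + 20 = 46.
Iteration 2: 20 > 4 holds -> x = 20 - 6 = 14, sm = 46 + 14 = 60.
Iteration 3: 14 > 4 holds -> x = 14 - 6 = 8, sm = 60 + 8 = 68.
Iteration 4: 8 > 4 holds -> x = 8 - 6 = 2, sm = 68 + 2 = 70.
Iteration 5: 2 > 4 fails; recursion stops.
SUM(x) = 26 + 20 + 14 + 8 + 2 = 70.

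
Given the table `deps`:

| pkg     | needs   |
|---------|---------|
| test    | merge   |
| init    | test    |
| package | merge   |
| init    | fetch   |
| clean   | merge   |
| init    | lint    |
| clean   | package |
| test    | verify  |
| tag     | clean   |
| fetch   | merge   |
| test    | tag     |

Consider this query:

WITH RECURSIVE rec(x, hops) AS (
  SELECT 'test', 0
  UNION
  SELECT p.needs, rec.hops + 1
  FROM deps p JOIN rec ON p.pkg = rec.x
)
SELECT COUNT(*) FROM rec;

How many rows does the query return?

Base: (test, hops=0).
Iteration 1: edges from {test} -> (merge, hops=1), (tag, hops=1), (verify, hops=1).
Iteration 2: edges from {merge,tag,verify} -> (clean, hops=2).
Iteration 3: edges from {clean} -> (merge, hops=3), (package, hops=3).
Iteration 4: edges from {merge,package} -> (merge, hops=4).
Iteration 5: no outgoing edges from {merge}; recursion stops.
Total rows emitted: 8.

8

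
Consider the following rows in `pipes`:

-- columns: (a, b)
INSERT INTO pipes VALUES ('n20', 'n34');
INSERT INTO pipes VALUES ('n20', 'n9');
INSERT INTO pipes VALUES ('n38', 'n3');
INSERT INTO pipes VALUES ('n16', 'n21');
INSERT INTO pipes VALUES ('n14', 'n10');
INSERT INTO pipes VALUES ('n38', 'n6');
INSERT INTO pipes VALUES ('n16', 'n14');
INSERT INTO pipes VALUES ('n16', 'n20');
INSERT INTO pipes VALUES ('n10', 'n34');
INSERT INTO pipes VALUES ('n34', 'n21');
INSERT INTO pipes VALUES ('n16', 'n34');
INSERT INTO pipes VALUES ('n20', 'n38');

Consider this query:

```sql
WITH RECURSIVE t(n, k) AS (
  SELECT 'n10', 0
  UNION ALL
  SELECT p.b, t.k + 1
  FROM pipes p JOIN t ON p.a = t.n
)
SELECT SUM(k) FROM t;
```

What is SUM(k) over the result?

Base: (n10, k=0).
Iteration 1: edges from {n10} -> (n34, k=1).
Iteration 2: edges from {n34} -> (n21, k=2).
Iteration 3: no outgoing edges from {n21}; recursion stops.
SUM(k) = 0 + 1 + 2 = 3.

3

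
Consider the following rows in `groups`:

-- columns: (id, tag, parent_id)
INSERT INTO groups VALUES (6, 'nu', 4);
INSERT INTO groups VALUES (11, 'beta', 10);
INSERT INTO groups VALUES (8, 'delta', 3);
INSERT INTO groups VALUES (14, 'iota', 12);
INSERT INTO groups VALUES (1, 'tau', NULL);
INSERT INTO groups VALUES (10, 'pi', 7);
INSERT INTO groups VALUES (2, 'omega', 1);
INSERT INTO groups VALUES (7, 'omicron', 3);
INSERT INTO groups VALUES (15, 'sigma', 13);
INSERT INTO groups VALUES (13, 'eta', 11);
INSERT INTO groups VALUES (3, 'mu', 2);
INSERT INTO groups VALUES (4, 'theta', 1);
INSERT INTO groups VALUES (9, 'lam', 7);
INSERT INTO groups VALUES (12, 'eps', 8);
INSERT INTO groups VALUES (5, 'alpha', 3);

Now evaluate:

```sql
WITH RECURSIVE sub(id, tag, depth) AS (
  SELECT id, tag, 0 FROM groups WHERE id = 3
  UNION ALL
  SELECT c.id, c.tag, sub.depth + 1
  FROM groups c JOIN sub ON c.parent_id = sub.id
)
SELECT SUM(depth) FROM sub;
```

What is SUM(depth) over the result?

24

Base: id=3 (mu) at depth 0.
Iteration 1: rows with parent_id in {3} -> alpha (id 5, depth 1), omicron (id 7, depth 1), delta (id 8, depth 1).
Iteration 2: rows with parent_id in {5,7,8} -> lam (id 9, depth 2), pi (id 10, depth 2), eps (id 12, depth 2).
Iteration 3: rows with parent_id in {9,10,12} -> beta (id 11, depth 3), iota (id 14, depth 3).
Iteration 4: rows with parent_id in {11,14} -> eta (id 13, depth 4).
Iteration 5: rows with parent_id in {13} -> sigma (id 15, depth 5).
Iteration 6: no rows with parent_id in {15}; recursion stops.
SUM(depth) = 0 + 1 + 1 + 1 + 2 + 2 + 2 + 3 + 3 + 4 + 5 = 24.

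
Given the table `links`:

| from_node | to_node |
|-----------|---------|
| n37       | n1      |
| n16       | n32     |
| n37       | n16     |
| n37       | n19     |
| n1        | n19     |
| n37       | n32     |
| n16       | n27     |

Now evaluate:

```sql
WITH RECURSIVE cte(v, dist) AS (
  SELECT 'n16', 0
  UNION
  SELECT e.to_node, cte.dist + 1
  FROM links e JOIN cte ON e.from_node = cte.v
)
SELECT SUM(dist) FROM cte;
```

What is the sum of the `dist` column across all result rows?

2

Base: (n16, dist=0).
Iteration 1: edges from {n16} -> (n27, dist=1), (n32, dist=1).
Iteration 2: no outgoing edges from {n27,n32}; recursion stops.
SUM(dist) = 0 + 1 + 1 = 2.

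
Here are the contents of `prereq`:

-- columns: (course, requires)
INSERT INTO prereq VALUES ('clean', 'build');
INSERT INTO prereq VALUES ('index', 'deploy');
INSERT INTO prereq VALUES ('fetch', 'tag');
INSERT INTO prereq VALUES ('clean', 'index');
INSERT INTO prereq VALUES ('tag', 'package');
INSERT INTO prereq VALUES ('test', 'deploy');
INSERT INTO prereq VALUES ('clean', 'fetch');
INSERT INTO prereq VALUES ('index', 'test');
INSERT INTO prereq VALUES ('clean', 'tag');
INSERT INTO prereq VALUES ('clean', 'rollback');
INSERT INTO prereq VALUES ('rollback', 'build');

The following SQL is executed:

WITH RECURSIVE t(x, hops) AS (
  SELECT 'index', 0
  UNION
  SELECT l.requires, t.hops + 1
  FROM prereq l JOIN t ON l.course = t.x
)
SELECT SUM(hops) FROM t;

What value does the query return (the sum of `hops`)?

Base: (index, hops=0).
Iteration 1: edges from {index} -> (deploy, hops=1), (test, hops=1).
Iteration 2: edges from {deploy,test} -> (deploy, hops=2).
Iteration 3: no outgoing edges from {deploy}; recursion stops.
SUM(hops) = 0 + 1 + 1 + 2 = 4.

4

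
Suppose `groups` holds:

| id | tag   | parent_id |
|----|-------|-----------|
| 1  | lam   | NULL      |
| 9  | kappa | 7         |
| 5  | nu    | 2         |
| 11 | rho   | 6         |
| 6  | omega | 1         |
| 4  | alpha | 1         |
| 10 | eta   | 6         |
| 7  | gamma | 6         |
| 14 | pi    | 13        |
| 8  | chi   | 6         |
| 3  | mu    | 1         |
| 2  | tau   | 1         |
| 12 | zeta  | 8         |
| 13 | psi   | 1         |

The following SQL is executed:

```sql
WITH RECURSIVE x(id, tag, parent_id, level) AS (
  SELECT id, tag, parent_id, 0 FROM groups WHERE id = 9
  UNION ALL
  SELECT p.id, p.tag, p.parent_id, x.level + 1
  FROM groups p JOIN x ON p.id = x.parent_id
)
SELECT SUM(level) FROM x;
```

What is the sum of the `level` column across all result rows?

Base: id=9 (kappa), parent_id=7, level 0.
Iteration 1: join on id=7 -> gamma (id 7, parent_id=6, level 1).
Iteration 2: join on id=6 -> omega (id 6, parent_id=1, level 2).
Iteration 3: join on id=1 -> lam (id 1, parent_id=NULL, level 3).
Iteration 4: parent_id is NULL; no match; recursion stops.
SUM(level) = 0 + 1 + 2 + 3 = 6.

6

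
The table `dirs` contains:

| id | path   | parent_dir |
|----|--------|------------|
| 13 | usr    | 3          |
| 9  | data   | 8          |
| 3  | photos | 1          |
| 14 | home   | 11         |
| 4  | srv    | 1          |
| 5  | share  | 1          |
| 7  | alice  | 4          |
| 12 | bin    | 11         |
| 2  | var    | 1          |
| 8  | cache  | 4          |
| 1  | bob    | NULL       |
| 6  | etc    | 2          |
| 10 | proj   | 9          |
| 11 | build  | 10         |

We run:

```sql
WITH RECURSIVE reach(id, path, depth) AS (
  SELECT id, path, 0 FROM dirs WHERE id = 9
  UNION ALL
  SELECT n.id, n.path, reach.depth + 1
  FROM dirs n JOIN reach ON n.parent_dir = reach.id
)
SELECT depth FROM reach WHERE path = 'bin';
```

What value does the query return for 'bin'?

3

Base: id=9 (data) at depth 0.
Iteration 1: rows with parent_dir in {9} -> proj (id 10, depth 1).
Iteration 2: rows with parent_dir in {10} -> build (id 11, depth 2).
Iteration 3: rows with parent_dir in {11} -> bin (id 12, depth 3), home (id 14, depth 3).
Iteration 4: no rows with parent_dir in {12,14}; recursion stops.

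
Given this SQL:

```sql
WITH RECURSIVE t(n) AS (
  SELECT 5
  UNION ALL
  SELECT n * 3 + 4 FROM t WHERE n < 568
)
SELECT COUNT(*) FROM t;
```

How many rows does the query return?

6

Base: n=5.
Iteration 1: 5 < 568 holds -> n = 5 * 3 + 4 = 19.
Iteration 2: 19 < 568 holds -> n = 19 * 3 + 4 = 61.
Iteration 3: 61 < 568 holds -> n = 61 * 3 + 4 = 187.
Iteration 4: 187 < 568 holds -> n = 187 * 3 + 4 = 565.
Iteration 5: 565 < 568 holds -> n = 565 * 3 + 4 = 1699.
Iteration 6: 1699 < 568 fails; recursion stops.
Total rows emitted: 6.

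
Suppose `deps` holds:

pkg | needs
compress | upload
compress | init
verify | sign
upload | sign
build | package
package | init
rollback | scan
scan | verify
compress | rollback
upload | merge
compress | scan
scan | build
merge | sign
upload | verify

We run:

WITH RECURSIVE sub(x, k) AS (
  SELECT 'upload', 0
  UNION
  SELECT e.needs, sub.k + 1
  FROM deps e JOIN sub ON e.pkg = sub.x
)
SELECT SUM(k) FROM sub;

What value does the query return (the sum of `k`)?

5

Base: (upload, k=0).
Iteration 1: edges from {upload} -> (merge, k=1), (sign, k=1), (verify, k=1).
Iteration 2: edges from {merge,sign,verify} -> (sign, k=2). [UNION drops 1 duplicate row(s)]
Iteration 3: no outgoing edges from {sign}; recursion stops.
SUM(k) = 0 + 1 + 1 + 1 + 2 = 5.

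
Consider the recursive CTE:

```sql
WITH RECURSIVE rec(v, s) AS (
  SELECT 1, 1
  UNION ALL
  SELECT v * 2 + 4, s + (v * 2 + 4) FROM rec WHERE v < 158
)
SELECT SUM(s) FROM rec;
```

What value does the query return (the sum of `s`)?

Base: v=1, s=1.
Iteration 1: 1 < 158 holds -> v = 1 * 2 + 4 = 6, s = 1 + 6 = 7.
Iteration 2: 6 < 158 holds -> v = 6 * 2 + 4 = 16, s = 7 + 16 = 23.
Iteration 3: 16 < 158 holds -> v = 16 * 2 + 4 = 36, s = 23 + 36 = 59.
Iteration 4: 36 < 158 holds -> v = 36 * 2 + 4 = 76, s = 59 + 76 = 135.
Iteration 5: 76 < 158 holds -> v = 76 * 2 + 4 = 156, s = 135 + 156 = 291.
Iteration 6: 156 < 158 holds -> v = 156 * 2 + 4 = 316, s = 291 + 316 = 607.
Iteration 7: 316 < 158 fails; recursion stops.
SUM(s) = 1 + 7 + 23 + 59 + 135 + 291 + 607 = 1123.

1123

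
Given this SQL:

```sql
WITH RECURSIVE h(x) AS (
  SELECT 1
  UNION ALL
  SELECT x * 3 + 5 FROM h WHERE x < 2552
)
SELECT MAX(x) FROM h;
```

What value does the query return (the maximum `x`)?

Base: x=1.
Iteration 1: 1 < 2552 holds -> x = 1 * 3 + 5 = 8.
Iteration 2: 8 < 2552 holds -> x = 8 * 3 + 5 = 29.
Iteration 3: 29 < 2552 holds -> x = 29 * 3 + 5 = 92.
Iteration 4: 92 < 2552 holds -> x = 92 * 3 + 5 = 281.
Iteration 5: 281 < 2552 holds -> x = 281 * 3 + 5 = 848.
Iteration 6: 848 < 2552 holds -> x = 848 * 3 + 5 = 2549.
Iteration 7: 2549 < 2552 holds -> x = 2549 * 3 + 5 = 7652.
Iteration 8: 7652 < 2552 fails; recursion stops.
x values: 1, 8, 29, 92, 281, 848, 2549, 7652; the maximum is 7652.

7652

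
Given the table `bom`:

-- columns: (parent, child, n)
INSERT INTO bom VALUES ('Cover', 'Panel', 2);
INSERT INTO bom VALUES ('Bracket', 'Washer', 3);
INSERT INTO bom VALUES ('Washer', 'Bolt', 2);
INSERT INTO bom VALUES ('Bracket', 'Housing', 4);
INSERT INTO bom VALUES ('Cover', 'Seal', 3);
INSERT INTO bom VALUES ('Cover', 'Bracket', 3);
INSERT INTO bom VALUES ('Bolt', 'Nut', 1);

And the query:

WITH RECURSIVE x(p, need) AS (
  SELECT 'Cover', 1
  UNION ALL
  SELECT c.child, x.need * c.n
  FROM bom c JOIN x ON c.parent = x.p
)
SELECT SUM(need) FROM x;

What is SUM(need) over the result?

66

Base: (Cover, need=1).
Iteration 1: components of {Cover} -> Bracket = 1*3 = 3, Panel = 1*2 = 2, Seal = 1*3 = 3.
Iteration 2: components of {Bracket,Panel,Seal} -> Housing = 3*4 = 12, Washer = 3*3 = 9.
Iteration 3: components of {Housing,Washer} -> Bolt = 9*2 = 18.
Iteration 4: components of {Bolt} -> Nut = 18*1 = 18.
Iteration 5: no further components; recursion stops.
SUM(need) = 1 + 3 + 3 + 2 + 9 + 12 + 18 + 18 = 66.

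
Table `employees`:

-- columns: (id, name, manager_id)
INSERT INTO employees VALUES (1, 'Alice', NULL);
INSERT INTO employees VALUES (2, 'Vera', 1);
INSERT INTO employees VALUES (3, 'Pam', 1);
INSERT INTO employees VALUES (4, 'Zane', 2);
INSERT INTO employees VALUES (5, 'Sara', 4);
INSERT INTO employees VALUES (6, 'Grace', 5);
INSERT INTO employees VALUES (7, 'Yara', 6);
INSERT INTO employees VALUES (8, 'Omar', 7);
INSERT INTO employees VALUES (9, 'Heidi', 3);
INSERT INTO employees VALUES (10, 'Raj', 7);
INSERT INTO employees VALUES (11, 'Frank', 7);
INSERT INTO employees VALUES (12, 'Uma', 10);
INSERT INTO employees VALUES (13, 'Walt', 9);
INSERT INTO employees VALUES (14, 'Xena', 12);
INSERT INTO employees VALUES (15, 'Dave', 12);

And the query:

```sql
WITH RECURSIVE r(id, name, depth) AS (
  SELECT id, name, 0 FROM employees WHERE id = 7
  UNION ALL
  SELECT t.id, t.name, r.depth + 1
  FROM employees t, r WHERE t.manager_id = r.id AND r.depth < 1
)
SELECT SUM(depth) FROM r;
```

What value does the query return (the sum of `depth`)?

3

Base: id=7 (Yara) at depth 0.
Iteration 1: rows with manager_id in {7} -> Omar (id 8, depth 1), Raj (id 10, depth 1), Frank (id 11, depth 1).
Iteration 2: depth < 1 fails for all current rows; recursion stops.
SUM(depth) = 0 + 1 + 1 + 1 = 3.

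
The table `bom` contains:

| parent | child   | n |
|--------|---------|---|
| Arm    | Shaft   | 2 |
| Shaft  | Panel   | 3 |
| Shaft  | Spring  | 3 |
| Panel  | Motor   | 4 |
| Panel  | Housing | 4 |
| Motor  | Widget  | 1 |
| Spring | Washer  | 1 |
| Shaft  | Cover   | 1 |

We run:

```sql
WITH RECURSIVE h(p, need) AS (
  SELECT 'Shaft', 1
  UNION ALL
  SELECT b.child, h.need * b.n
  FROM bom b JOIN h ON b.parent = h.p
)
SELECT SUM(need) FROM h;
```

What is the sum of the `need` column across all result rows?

Base: (Shaft, need=1).
Iteration 1: components of {Shaft} -> Cover = 1*1 = 1, Panel = 1*3 = 3, Spring = 1*3 = 3.
Iteration 2: components of {Cover,Panel,Spring} -> Housing = 3*4 = 12, Motor = 3*4 = 12, Washer = 3*1 = 3.
Iteration 3: components of {Housing,Motor,Washer} -> Widget = 12*1 = 12.
Iteration 4: no further components; recursion stops.
SUM(need) = 1 + 3 + 3 + 1 + 12 + 12 + 3 + 12 = 47.

47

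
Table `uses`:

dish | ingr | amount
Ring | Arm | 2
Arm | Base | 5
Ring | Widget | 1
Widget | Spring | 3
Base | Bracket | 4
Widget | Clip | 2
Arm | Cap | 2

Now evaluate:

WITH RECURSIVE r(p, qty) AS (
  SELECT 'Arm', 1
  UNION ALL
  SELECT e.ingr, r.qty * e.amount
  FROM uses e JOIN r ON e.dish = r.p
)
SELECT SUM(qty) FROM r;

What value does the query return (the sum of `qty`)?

Base: (Arm, qty=1).
Iteration 1: components of {Arm} -> Base = 1*5 = 5, Cap = 1*2 = 2.
Iteration 2: components of {Base,Cap} -> Bracket = 5*4 = 20.
Iteration 3: no further components; recursion stops.
SUM(qty) = 1 + 5 + 2 + 20 = 28.

28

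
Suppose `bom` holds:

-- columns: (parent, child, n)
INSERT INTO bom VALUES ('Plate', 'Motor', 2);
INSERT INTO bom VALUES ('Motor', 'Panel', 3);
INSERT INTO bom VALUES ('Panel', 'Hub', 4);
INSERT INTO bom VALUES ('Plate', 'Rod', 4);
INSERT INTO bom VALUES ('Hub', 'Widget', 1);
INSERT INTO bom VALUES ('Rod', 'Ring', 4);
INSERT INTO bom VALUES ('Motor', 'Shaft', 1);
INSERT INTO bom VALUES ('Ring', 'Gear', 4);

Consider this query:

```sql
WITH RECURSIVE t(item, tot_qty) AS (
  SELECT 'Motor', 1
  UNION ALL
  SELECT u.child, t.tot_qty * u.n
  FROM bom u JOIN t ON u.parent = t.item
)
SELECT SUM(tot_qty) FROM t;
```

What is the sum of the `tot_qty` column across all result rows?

29

Base: (Motor, tot_qty=1).
Iteration 1: components of {Motor} -> Panel = 1*3 = 3, Shaft = 1*1 = 1.
Iteration 2: components of {Panel,Shaft} -> Hub = 3*4 = 12.
Iteration 3: components of {Hub} -> Widget = 12*1 = 12.
Iteration 4: no further components; recursion stops.
SUM(tot_qty) = 1 + 3 + 1 + 12 + 12 = 29.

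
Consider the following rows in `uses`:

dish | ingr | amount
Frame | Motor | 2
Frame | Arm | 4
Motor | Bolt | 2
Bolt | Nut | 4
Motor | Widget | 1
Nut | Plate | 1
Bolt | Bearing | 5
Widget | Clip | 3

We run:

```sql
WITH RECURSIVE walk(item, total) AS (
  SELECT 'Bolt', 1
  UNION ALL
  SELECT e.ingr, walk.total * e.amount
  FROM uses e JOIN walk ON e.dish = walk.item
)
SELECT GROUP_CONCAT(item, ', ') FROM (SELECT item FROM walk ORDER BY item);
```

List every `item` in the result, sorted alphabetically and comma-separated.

Base: (Bolt, total=1).
Iteration 1: components of {Bolt} -> Bearing = 1*5 = 5, Nut = 1*4 = 4.
Iteration 2: components of {Bearing,Nut} -> Plate = 4*1 = 4.
Iteration 3: no further components; recursion stops.

Bearing, Bolt, Nut, Plate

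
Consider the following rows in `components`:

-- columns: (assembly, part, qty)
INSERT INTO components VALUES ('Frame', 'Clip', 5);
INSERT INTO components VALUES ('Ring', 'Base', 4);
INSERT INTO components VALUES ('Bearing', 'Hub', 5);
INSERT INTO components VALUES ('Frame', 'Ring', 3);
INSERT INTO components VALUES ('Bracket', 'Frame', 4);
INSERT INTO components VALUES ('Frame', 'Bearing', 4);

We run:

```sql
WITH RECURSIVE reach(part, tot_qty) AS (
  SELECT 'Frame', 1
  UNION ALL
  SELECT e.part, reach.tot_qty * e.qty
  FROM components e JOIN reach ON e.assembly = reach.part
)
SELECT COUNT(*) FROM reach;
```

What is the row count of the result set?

6

Base: (Frame, tot_qty=1).
Iteration 1: components of {Frame} -> Bearing = 1*4 = 4, Clip = 1*5 = 5, Ring = 1*3 = 3.
Iteration 2: components of {Bearing,Clip,Ring} -> Base = 3*4 = 12, Hub = 4*5 = 20.
Iteration 3: no further components; recursion stops.
Total rows emitted: 6.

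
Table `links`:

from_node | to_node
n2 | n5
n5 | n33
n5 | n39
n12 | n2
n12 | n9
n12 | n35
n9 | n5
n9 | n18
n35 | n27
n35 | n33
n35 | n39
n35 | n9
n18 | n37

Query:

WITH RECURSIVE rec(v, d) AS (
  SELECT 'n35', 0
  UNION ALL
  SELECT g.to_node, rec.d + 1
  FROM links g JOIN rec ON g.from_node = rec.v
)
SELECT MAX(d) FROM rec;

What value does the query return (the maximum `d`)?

3

Base: (n35, d=0).
Iteration 1: edges from {n35} -> (n27, d=1), (n33, d=1), (n39, d=1), (n9, d=1).
Iteration 2: edges from {n27,n33,n39,n9} -> (n18, d=2), (n5, d=2).
Iteration 3: edges from {n18,n5} -> (n33, d=3), (n37, d=3), (n39, d=3).
Iteration 4: no outgoing edges from {n33,n37,n39}; recursion stops.
d values: 0, 1, 1, 1, 1, 2, 2, 3, 3, 3; the maximum is 3.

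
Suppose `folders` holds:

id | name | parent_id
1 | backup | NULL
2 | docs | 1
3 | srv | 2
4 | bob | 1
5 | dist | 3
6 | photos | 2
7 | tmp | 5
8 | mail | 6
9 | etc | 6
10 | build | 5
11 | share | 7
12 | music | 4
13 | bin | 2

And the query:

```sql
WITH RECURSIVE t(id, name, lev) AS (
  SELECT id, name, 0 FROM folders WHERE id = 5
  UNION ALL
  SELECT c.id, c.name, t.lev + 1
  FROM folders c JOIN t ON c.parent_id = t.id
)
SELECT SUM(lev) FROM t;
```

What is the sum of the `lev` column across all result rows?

4

Base: id=5 (dist) at lev 0.
Iteration 1: rows with parent_id in {5} -> tmp (id 7, lev 1), build (id 10, lev 1).
Iteration 2: rows with parent_id in {7,10} -> share (id 11, lev 2).
Iteration 3: no rows with parent_id in {11}; recursion stops.
SUM(lev) = 0 + 1 + 1 + 2 = 4.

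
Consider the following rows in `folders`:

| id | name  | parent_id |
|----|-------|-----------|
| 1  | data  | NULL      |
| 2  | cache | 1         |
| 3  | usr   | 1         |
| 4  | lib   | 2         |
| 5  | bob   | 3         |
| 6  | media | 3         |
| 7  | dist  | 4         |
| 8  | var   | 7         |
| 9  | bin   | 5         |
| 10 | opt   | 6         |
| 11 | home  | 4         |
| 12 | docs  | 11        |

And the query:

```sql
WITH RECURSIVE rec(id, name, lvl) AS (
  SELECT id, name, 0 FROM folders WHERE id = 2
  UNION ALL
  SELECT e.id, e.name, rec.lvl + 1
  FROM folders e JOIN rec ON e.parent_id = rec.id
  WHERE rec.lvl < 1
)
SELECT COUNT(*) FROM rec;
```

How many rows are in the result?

Base: id=2 (cache) at lvl 0.
Iteration 1: rows with parent_id in {2} -> lib (id 4, lvl 1).
Iteration 2: lvl < 1 fails for all current rows; recursion stops.
Total rows emitted: 2.

2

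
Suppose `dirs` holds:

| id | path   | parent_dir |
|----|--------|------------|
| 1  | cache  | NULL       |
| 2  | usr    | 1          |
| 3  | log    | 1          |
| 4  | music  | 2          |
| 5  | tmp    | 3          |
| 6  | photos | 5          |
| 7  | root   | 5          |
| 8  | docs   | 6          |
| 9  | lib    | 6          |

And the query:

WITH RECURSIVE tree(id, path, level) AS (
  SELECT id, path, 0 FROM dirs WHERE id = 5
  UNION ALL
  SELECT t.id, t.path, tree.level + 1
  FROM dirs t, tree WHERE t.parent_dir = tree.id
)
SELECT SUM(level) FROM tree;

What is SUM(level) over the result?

Base: id=5 (tmp) at level 0.
Iteration 1: rows with parent_dir in {5} -> photos (id 6, level 1), root (id 7, level 1).
Iteration 2: rows with parent_dir in {6,7} -> docs (id 8, level 2), lib (id 9, level 2).
Iteration 3: no rows with parent_dir in {8,9}; recursion stops.
SUM(level) = 0 + 1 + 1 + 2 + 2 = 6.

6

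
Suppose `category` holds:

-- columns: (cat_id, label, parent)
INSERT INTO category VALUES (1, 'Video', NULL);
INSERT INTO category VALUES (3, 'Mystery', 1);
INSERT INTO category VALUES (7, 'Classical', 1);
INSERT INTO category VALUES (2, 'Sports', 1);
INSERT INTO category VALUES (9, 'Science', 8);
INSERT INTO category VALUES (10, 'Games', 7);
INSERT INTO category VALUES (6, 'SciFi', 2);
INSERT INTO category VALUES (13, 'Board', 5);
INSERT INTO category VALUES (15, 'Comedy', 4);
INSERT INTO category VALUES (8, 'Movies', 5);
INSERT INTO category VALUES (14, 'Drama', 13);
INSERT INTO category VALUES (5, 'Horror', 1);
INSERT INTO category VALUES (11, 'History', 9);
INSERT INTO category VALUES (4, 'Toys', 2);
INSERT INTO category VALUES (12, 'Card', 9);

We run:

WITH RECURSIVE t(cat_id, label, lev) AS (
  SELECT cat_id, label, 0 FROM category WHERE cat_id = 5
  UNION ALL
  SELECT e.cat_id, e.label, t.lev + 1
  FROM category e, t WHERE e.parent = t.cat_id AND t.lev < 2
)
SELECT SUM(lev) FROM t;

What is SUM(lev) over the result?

Base: cat_id=5 (Horror) at lev 0.
Iteration 1: rows with parent in {5} -> Movies (id 8, lev 1), Board (id 13, lev 1).
Iteration 2: rows with parent in {8,13} -> Science (id 9, lev 2), Drama (id 14, lev 2).
Iteration 3: lev < 2 fails for all current rows; recursion stops.
SUM(lev) = 0 + 1 + 1 + 2 + 2 = 6.

6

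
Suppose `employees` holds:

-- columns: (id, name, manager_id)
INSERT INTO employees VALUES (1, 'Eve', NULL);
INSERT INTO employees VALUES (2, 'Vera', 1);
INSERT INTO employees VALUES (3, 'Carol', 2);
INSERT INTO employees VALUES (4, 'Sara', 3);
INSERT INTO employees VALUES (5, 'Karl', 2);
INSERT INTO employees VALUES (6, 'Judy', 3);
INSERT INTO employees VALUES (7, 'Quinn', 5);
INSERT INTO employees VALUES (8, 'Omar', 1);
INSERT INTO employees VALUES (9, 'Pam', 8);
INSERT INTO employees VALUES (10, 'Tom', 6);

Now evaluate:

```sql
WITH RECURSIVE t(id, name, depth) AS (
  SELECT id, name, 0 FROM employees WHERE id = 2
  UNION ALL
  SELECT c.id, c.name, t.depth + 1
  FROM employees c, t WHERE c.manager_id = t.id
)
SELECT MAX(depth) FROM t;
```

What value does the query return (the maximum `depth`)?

Base: id=2 (Vera) at depth 0.
Iteration 1: rows with manager_id in {2} -> Carol (id 3, depth 1), Karl (id 5, depth 1).
Iteration 2: rows with manager_id in {3,5} -> Sara (id 4, depth 2), Judy (id 6, depth 2), Quinn (id 7, depth 2).
Iteration 3: rows with manager_id in {4,6,7} -> Tom (id 10, depth 3).
Iteration 4: no rows with manager_id in {10}; recursion stops.
depth values: 0, 1, 1, 2, 2, 2, 3; the maximum is 3.

3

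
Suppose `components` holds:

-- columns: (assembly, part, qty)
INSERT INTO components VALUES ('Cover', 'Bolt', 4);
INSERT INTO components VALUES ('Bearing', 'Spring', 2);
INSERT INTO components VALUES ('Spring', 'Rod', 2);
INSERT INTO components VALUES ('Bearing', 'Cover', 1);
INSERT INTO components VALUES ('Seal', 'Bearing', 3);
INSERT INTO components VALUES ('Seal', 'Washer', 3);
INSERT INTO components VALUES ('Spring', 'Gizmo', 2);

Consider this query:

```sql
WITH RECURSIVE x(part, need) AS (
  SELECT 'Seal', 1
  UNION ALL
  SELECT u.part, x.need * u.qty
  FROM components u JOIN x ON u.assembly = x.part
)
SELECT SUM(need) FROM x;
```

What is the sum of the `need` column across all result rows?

Base: (Seal, need=1).
Iteration 1: components of {Seal} -> Bearing = 1*3 = 3, Washer = 1*3 = 3.
Iteration 2: components of {Bearing,Washer} -> Cover = 3*1 = 3, Spring = 3*2 = 6.
Iteration 3: components of {Cover,Spring} -> Bolt = 3*4 = 12, Gizmo = 6*2 = 12, Rod = 6*2 = 12.
Iteration 4: no further components; recursion stops.
SUM(need) = 1 + 3 + 3 + 3 + 6 + 12 + 12 + 12 = 52.

52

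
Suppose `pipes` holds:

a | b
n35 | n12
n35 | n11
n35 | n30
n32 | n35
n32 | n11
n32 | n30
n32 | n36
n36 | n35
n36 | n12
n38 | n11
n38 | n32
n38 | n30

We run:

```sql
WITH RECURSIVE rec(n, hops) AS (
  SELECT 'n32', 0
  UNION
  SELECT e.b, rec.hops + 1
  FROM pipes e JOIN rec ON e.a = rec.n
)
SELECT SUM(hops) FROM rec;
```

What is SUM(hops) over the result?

Base: (n32, hops=0).
Iteration 1: edges from {n32} -> (n11, hops=1), (n30, hops=1), (n35, hops=1), (n36, hops=1).
Iteration 2: edges from {n11,n30,n35,n36} -> (n11, hops=2), (n12, hops=2), (n30, hops=2), (n35, hops=2). [UNION drops 1 duplicate row(s)]
Iteration 3: edges from {n11,n12,n30,n35} -> (n11, hops=3), (n12, hops=3), (n30, hops=3).
Iteration 4: no outgoing edges from {n11,n12,n30}; recursion stops.
SUM(hops) = 0 + 1 + 1 + 1 + 1 + 2 + 2 + 2 + 2 + 3 + 3 + 3 = 21.

21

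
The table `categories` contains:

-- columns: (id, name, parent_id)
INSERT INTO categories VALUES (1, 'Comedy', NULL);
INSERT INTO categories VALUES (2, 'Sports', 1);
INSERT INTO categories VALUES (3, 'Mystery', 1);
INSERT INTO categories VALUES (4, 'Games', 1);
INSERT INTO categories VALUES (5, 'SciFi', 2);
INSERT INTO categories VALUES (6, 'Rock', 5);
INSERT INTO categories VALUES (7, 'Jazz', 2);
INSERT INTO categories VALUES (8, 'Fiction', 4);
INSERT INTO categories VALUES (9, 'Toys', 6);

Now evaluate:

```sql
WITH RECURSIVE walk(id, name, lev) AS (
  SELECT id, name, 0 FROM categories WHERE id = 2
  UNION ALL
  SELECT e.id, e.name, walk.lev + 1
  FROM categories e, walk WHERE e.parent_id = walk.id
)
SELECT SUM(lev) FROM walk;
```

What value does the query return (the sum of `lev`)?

7

Base: id=2 (Sports) at lev 0.
Iteration 1: rows with parent_id in {2} -> SciFi (id 5, lev 1), Jazz (id 7, lev 1).
Iteration 2: rows with parent_id in {5,7} -> Rock (id 6, lev 2).
Iteration 3: rows with parent_id in {6} -> Toys (id 9, lev 3).
Iteration 4: no rows with parent_id in {9}; recursion stops.
SUM(lev) = 0 + 1 + 1 + 2 + 3 = 7.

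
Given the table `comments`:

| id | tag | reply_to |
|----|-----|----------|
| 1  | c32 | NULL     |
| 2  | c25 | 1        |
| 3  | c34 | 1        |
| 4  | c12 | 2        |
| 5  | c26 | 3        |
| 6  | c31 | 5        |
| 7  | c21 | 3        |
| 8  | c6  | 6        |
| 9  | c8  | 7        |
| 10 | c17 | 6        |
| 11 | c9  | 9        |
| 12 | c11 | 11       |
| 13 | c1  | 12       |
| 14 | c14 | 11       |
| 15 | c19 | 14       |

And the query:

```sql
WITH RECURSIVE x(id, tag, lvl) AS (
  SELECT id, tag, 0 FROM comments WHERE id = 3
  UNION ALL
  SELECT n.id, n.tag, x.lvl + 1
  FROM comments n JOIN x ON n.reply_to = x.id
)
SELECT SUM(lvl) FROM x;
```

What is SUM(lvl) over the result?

Base: id=3 (c34) at lvl 0.
Iteration 1: rows with reply_to in {3} -> c26 (id 5, lvl 1), c21 (id 7, lvl 1).
Iteration 2: rows with reply_to in {5,7} -> c31 (id 6, lvl 2), c8 (id 9, lvl 2).
Iteration 3: rows with reply_to in {6,9} -> c6 (id 8, lvl 3), c17 (id 10, lvl 3), c9 (id 11, lvl 3).
Iteration 4: rows with reply_to in {8,10,11} -> c11 (id 12, lvl 4), c14 (id 14, lvl 4).
Iteration 5: rows with reply_to in {12,14} -> c1 (id 13, lvl 5), c19 (id 15, lvl 5).
Iteration 6: no rows with reply_to in {13,15}; recursion stops.
SUM(lvl) = 0 + 1 + 1 + 2 + 2 + 3 + 3 + 3 + 4 + 4 + 5 + 5 = 33.

33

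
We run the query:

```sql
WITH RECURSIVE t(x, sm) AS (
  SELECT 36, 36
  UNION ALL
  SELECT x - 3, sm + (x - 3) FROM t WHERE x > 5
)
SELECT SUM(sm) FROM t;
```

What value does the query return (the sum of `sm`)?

1950

Base: x=36, sm=36.
Iteration 1: 36 > 5 holds -> x = 36 - 3 = 33, sm = 36 + 33 = 69.
Iteration 2: 33 > 5 holds -> x = 33 - 3 = 30, sm = 69 + 30 = 99.
Iteration 3: 30 > 5 holds -> x = 30 - 3 = 27, sm = 99 + 27 = 126.
Iteration 4: 27 > 5 holds -> x = 27 - 3 = 24, sm = 126 + 24 = 150.
Iteration 5: 24 > 5 holds -> x = 24 - 3 = 21, sm = 150 + 21 = 171.
Iteration 6: 21 > 5 holds -> x = 21 - 3 = 18, sm = 171 + 18 = 189.
Iteration 7: 18 > 5 holds -> x = 18 - 3 = 15, sm = 189 + 15 = 204.
Iteration 8: 15 > 5 holds -> x = 15 - 3 = 12, sm = 204 + 12 = 216.
Iteration 9: 12 > 5 holds -> x = 12 - 3 = 9, sm = 216 + 9 = 225.
Iteration 10: 9 > 5 holds -> x = 9 - 3 = 6, sm = 225 + 6 = 231.
Iteration 11: 6 > 5 holds -> x = 6 - 3 = 3, sm = 231 + 3 = 234.
Iteration 12: 3 > 5 fails; recursion stops.
SUM(sm) = 36 + 69 + 99 + 126 + 150 + 171 + 189 + 204 + 216 + 225 + 231 + 234 = 1950.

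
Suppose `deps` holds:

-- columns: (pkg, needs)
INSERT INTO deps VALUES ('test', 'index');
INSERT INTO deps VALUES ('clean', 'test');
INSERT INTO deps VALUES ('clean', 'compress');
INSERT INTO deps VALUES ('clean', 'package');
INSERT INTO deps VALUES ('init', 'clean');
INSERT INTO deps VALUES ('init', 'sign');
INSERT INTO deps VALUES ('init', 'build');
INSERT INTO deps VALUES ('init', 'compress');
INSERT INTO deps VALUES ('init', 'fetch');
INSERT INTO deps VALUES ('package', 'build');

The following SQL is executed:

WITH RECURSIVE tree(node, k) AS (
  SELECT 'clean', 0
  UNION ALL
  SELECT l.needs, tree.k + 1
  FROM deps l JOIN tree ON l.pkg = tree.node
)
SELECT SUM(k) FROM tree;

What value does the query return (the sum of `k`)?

7

Base: (clean, k=0).
Iteration 1: edges from {clean} -> (compress, k=1), (package, k=1), (test, k=1).
Iteration 2: edges from {compress,package,test} -> (build, k=2), (index, k=2).
Iteration 3: no outgoing edges from {build,index}; recursion stops.
SUM(k) = 0 + 1 + 1 + 1 + 2 + 2 = 7.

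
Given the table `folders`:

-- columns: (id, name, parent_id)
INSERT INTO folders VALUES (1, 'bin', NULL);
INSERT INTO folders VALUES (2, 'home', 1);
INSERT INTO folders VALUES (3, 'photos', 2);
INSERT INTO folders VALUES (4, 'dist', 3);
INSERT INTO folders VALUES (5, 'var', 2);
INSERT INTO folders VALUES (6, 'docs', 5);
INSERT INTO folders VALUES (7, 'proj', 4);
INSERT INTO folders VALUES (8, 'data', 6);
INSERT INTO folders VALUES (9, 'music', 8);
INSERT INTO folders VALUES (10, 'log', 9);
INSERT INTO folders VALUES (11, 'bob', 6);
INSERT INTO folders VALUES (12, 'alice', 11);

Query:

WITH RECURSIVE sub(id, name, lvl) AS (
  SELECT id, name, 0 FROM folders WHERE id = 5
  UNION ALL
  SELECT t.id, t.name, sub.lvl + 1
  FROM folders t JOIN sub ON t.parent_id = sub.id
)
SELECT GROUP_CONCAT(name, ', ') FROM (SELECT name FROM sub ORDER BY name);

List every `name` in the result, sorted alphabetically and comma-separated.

alice, bob, data, docs, log, music, var

Base: id=5 (var) at lvl 0.
Iteration 1: rows with parent_id in {5} -> docs (id 6, lvl 1).
Iteration 2: rows with parent_id in {6} -> data (id 8, lvl 2), bob (id 11, lvl 2).
Iteration 3: rows with parent_id in {8,11} -> music (id 9, lvl 3), alice (id 12, lvl 3).
Iteration 4: rows with parent_id in {9,12} -> log (id 10, lvl 4).
Iteration 5: no rows with parent_id in {10}; recursion stops.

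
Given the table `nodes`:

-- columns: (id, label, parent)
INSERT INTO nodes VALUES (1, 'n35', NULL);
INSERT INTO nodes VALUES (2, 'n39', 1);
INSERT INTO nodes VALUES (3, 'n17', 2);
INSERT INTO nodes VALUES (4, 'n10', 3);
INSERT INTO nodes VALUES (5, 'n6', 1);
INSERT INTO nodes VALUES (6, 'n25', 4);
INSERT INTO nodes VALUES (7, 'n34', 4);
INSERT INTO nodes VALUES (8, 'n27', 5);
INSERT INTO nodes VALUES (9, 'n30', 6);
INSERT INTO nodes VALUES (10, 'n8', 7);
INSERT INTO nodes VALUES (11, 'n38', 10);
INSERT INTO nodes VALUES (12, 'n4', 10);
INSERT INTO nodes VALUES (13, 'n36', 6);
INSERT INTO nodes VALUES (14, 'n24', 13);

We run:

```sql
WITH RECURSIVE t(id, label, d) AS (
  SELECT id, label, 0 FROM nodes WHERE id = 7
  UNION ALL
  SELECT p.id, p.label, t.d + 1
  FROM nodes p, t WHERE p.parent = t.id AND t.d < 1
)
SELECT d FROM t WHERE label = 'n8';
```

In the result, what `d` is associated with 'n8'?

1

Base: id=7 (n34) at d 0.
Iteration 1: rows with parent in {7} -> n8 (id 10, d 1).
Iteration 2: d < 1 fails for all current rows; recursion stops.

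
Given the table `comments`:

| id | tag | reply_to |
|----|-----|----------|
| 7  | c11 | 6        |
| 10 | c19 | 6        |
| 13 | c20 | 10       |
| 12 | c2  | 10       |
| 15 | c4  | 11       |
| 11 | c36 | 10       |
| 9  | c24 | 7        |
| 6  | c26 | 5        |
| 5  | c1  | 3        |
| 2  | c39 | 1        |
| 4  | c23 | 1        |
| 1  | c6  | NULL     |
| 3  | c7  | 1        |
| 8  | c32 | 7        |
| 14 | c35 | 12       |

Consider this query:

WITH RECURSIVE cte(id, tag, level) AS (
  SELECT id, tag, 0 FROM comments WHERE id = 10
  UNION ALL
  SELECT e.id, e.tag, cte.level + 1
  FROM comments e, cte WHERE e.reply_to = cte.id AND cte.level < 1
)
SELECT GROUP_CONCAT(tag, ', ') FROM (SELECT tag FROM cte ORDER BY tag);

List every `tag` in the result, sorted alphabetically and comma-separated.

Base: id=10 (c19) at level 0.
Iteration 1: rows with reply_to in {10} -> c36 (id 11, level 1), c2 (id 12, level 1), c20 (id 13, level 1).
Iteration 2: level < 1 fails for all current rows; recursion stops.

c19, c2, c20, c36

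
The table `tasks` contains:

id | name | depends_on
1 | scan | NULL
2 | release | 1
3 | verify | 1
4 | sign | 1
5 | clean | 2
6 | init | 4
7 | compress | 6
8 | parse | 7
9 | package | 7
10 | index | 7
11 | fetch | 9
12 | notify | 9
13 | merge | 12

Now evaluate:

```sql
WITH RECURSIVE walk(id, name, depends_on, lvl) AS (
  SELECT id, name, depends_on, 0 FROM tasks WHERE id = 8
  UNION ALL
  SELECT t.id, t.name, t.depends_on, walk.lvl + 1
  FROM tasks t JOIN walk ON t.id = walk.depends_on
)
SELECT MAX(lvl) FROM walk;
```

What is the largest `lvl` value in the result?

Base: id=8 (parse), depends_on=7, lvl 0.
Iteration 1: join on id=7 -> compress (id 7, depends_on=6, lvl 1).
Iteration 2: join on id=6 -> init (id 6, depends_on=4, lvl 2).
Iteration 3: join on id=4 -> sign (id 4, depends_on=1, lvl 3).
Iteration 4: join on id=1 -> scan (id 1, depends_on=NULL, lvl 4).
Iteration 5: depends_on is NULL; no match; recursion stops.
lvl values: 0, 1, 2, 3, 4; the maximum is 4.

4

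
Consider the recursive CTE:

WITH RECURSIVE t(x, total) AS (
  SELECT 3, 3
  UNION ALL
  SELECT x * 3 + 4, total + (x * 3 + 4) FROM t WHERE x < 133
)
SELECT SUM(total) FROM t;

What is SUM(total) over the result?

Base: x=3, total=3.
Iteration 1: 3 < 133 holds -> x = 3 * 3 + 4 = 13, total = 3 + 13 = 16.
Iteration 2: 13 < 133 holds -> x = 13 * 3 + 4 = 43, total = 16 + 43 = 59.
Iteration 3: 43 < 133 holds -> x = 43 * 3 + 4 = 133, total = 59 + 133 = 192.
Iteration 4: 133 < 133 fails; recursion stops.
SUM(total) = 3 + 16 + 59 + 192 = 270.

270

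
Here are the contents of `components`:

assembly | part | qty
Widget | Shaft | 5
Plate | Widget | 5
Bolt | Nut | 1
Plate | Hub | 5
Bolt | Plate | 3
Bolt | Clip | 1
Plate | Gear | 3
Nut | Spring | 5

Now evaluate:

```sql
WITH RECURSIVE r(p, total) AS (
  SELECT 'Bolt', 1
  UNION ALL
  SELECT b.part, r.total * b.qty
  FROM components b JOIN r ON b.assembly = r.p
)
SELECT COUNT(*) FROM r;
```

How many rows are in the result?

Base: (Bolt, total=1).
Iteration 1: components of {Bolt} -> Clip = 1*1 = 1, Nut = 1*1 = 1, Plate = 1*3 = 3.
Iteration 2: components of {Clip,Nut,Plate} -> Gear = 3*3 = 9, Hub = 3*5 = 15, Spring = 1*5 = 5, Widget = 3*5 = 15.
Iteration 3: components of {Gear,Hub,Spring,Widget} -> Shaft = 15*5 = 75.
Iteration 4: no further components; recursion stops.
Total rows emitted: 9.

9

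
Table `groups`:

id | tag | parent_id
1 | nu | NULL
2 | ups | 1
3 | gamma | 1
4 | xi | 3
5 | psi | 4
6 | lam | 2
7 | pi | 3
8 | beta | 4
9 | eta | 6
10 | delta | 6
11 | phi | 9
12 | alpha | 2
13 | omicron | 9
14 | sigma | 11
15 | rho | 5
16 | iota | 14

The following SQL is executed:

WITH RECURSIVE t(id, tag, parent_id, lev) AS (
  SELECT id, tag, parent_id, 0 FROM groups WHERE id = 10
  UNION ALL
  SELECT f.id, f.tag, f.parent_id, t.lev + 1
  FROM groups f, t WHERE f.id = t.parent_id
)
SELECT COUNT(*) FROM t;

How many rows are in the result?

4

Base: id=10 (delta), parent_id=6, lev 0.
Iteration 1: join on id=6 -> lam (id 6, parent_id=2, lev 1).
Iteration 2: join on id=2 -> ups (id 2, parent_id=1, lev 2).
Iteration 3: join on id=1 -> nu (id 1, parent_id=NULL, lev 3).
Iteration 4: parent_id is NULL; no match; recursion stops.
Total rows emitted: 4.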